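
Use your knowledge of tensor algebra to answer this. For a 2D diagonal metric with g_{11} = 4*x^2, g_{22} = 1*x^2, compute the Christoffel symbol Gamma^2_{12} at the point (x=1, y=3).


For a diagonal metric, Gamma^k_{ij} = (1/2) g^{kk} (dg_{ik}/dx_j + dg_{jk}/dx_i - dg_{ij}/dx_k).
The metric is diagonal, so g_{ab} = 0 for a != b.
At the given point: g_{11} = 4, g_{22} = 1
g^{22} = 1/1
dg_{12}/dx_2 = 0 (off-diagonal)
dg_{22}/dx_1 = dg_{22}/dx_1 = 2
dg_{12}/dx_2 = 0 (off-diagonal)
Numerator = 0 + 2 - 0 = 2
Gamma^2_{12} = 2 / (2 * 1) = 1

1


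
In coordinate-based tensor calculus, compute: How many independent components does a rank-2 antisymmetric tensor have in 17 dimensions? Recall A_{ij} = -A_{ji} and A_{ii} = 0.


An antisymmetric rank-2 tensor satisfies A_{ij} = -A_{ji}, so diagonal entries are zero.
The independent components are the upper-triangular entries: C(n, 2) = n(n-1)/2.
n = 17
C(17, 2) = 17 * 16 / 2 = 272 / 2 = 136

136


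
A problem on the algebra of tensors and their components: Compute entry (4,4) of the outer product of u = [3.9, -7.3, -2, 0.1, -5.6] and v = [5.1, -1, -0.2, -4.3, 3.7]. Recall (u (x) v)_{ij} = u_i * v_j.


The outer product entry T_{ij} = u_i * v_j.
We need i=4, j=4.
u_4 = 0.1, v_4 = -4.3
T_{4,4} = 0.1 * -4.3 = -0.43

-0.43


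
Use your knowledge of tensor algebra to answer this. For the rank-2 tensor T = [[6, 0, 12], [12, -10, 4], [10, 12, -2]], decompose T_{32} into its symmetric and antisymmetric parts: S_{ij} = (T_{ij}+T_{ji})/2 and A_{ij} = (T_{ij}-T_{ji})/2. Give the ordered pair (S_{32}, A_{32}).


T_{32} = 12
T_{23} = 4
S_{32} = (12 + 4)/2 = 16/2 = 8
A_{32} = (12 - 4)/2 = 8/2 = 4
Check: S + A = 8 + 4 = 12 = T_{32}.

(8, 4)


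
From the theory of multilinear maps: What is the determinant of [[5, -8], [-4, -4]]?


For a 2x2 matrix [[a, b], [c, d]], det = a*d - b*c.
a = 5, b = -8, c = -4, d = -4
a*d = 5 * -4 = -20
b*c = -8 * -4 = 32
det = -20 - 32 = -52

-52


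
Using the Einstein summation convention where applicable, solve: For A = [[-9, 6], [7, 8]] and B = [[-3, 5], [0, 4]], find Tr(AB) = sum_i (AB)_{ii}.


Tr(AB) = sum_i (AB)_{ii} where (AB)_{ii} = sum_k A_{ik} B_{ki}.
(AB)_{11} = -9*-3 + 6*0 = 27
(AB)_{22} = 7*5 + 8*4 = 67
Tr(AB) = 27 + 67 = 94

94


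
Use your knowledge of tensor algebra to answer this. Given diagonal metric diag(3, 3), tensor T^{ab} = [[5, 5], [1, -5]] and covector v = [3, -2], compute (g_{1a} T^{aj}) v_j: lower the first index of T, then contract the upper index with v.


Step 1: lower the first index. For a diagonal metric, g_{ia} T^{aj} = g_{ii} T^{ij} (no sum on i).
g_{11} = 3
S_1{}^1 = 3 * T^{11} = 3 * 5 = 15
S_1{}^2 = 3 * T^{12} = 3 * 5 = 15
Step 2: contract S_1{}^j with v_j.
S_1{}^1 * v_1 = 15 * 3 = 45
S_1{}^2 * v_2 = 15 * -2 = -30
Result = 45 + -30 = 15

15


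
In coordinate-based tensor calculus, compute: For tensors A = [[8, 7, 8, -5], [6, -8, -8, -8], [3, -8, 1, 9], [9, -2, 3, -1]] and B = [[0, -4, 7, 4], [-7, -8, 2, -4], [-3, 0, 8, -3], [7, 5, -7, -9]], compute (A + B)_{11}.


Tensor addition is component-wise: (A + B)_{ij} = A_{ij} + B_{ij}.
A_{11} = 8
B_{11} = 0
(A + B)_{11} = 8 + 0 = 8

8


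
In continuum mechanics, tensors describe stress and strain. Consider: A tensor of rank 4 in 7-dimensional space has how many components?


The number of components of a rank-r tensor in d dimensions is d^r.
Here d = 7 and r = 4.
7^4 = 2401

2401


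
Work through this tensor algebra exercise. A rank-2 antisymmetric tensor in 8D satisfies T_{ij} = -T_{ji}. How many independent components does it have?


An antisymmetric rank-2 tensor satisfies A_{ij} = -A_{ji}, so diagonal entries are zero.
The independent components are the upper-triangular entries: C(n, 2) = n(n-1)/2.
n = 8
C(8, 2) = 8 * 7 / 2 = 56 / 2 = 28

28


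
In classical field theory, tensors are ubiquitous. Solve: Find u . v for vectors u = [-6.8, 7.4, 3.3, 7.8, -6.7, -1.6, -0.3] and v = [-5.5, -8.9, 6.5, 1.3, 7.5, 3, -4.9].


The inner product u . v = sum of u_i * v_i.
Term-by-term: -6.8 * -5.5, 7.4 * -8.9, 3.3 * 6.5, 7.8 * 1.3, -6.7 * 7.5, -1.6 * 3, -0.3 * -4.9
Products: 37.4, -65.86, 21.45, 10.14, -50.25, -4.8, 1.47
Sum = 37.4 + -65.86 + 21.45 + 10.14 + -50.25 + -4.8 + 1.47 = -50.45

-50.45


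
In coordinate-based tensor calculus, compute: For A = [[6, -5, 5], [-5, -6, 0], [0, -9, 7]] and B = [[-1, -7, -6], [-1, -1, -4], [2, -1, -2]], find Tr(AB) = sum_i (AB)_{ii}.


Tr(AB) = sum_i (AB)_{ii} where (AB)_{ii} = sum_k A_{ik} B_{ki}.
(AB)_{11} = 6*-1 + -5*-1 + 5*2 = 9
(AB)_{22} = -5*-7 + -6*-1 + 0*-1 = 41
(AB)_{33} = 0*-6 + -9*-4 + 7*-2 = 22
Tr(AB) = 9 + 41 + 22 = 72

72


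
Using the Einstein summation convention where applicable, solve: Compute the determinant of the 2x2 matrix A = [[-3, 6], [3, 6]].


For a 2x2 matrix [[a, b], [c, d]], det = a*d - b*c.
a = -3, b = 6, c = 3, d = 6
a*d = -3 * 6 = -18
b*c = 6 * 3 = 18
det = -18 - 18 = -36

-36


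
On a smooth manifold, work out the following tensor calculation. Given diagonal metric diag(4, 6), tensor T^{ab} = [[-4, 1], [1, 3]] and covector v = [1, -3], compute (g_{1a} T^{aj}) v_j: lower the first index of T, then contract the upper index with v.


Step 1: lower the first index. For a diagonal metric, g_{ia} T^{aj} = g_{ii} T^{ij} (no sum on i).
g_{11} = 4
S_1{}^1 = 4 * T^{11} = 4 * -4 = -16
S_1{}^2 = 4 * T^{12} = 4 * 1 = 4
Step 2: contract S_1{}^j with v_j.
S_1{}^1 * v_1 = -16 * 1 = -16
S_1{}^2 * v_2 = 4 * -3 = -12
Result = -16 + -12 = -28

-28


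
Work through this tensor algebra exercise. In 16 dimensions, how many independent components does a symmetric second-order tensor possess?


A symmetric rank-2 tensor in d dimensions has d(d+1)/2 independent components.
d = 16
d(d+1)/2 = 16 * 17 / 2 = 272 / 2 = 136

136


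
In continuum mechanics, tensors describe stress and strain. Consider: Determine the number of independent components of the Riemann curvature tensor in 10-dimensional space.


The Riemann tensor in d dimensions has d^2(d^2 - 1)/12 independent components.
d = 10, so d^2 = 100
d^2 - 1 = 99
d^2(d^2 - 1) = 100 * 99 = 9900
Divide by 12: 9900 / 12 = 825

825


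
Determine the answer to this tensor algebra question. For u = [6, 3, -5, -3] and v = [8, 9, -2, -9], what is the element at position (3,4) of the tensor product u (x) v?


The outer product entry T_{ij} = u_i * v_j.
We need i=3, j=4.
u_3 = -5, v_4 = -9
T_{3,4} = -5 * -9 = 45

45


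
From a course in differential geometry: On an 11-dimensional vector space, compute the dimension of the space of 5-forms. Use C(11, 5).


The dimension of the space of p-forms on an n-dimensional space is C(n, p).
n = 11, p = 5
C(11, 5) = 11! / (5! * 6!) = 462

462


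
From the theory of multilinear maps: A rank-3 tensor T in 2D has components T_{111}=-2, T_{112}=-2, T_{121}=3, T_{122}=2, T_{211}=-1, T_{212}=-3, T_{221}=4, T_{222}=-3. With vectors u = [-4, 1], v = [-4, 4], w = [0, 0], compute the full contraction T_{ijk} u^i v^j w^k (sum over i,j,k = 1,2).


S = sum over i,j,k of T_{ijk} u_i v_j w_k. Expanding all 8 terms:
T_{111}*u_1*v_1*w_1 = -2*-4*-4*0 = 0  (running total: 0)
T_{112}*u_1*v_1*w_2 = -2*-4*-4*0 = 0  (running total: 0)
T_{121}*u_1*v_2*w_1 = 3*-4*4*0 = 0  (running total: 0)
T_{122}*u_1*v_2*w_2 = 2*-4*4*0 = 0  (running total: 0)
T_{211}*u_2*v_1*w_1 = -1*1*-4*0 = 0  (running total: 0)
T_{212}*u_2*v_1*w_2 = -3*1*-4*0 = 0  (running total: 0)
T_{221}*u_2*v_2*w_1 = 4*1*4*0 = 0  (running total: 0)
T_{222}*u_2*v_2*w_2 = -3*1*4*0 = 0  (running total: 0)
S = 0

0


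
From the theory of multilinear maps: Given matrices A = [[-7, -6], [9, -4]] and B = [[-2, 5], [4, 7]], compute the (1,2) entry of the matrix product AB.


(AB)_{ij} = sum_k A_{ik} B_{kj}.
For i=1, j=2:
A_{11} * B_{12} = -7 * 5 = -35
A_{12} * B_{22} = -6 * 7 = -42
Sum = -35 + -42 = -77

-77


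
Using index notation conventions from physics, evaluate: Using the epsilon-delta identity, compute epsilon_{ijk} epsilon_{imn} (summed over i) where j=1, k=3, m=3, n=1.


Using the identity: epsilon_{ijk} epsilon_{imn} = delta_{jm} delta_{kn} - delta_{jn} delta_{km}.
delta_{13} = 0
delta_{31} = 0
delta_{11} = 1
delta_{33} = 1
Result = 0 * 0 - 1 * 1 = 0 - 1 = -1

-1


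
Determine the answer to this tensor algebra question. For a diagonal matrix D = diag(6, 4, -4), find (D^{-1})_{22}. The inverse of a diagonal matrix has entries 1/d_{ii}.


For a diagonal matrix, the inverse has entries (D^{-1})_{ii} = 1/d_{ii}.
The diagonal entries are: d_{11} = 6, d_{22} = 4, d_{33} = -4
We need (D^{-1})_{22} = 1/d_{22} = 1/4 = 1/4

1/4


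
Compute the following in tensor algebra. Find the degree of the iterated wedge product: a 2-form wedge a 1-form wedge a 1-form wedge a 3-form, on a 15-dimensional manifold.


The degree of a wedge product is the sum of the degrees of the individual forms.
Degrees: 2, 1, 1, 3
Total degree = 2 + 1 + 1 + 3 = 7

7


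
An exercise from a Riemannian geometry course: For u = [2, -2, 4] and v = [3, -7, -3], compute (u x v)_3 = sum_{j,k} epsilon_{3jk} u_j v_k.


(u x v)_3 = sum_{j,k} epsilon_{3jk} u_j v_k. Only permutations of (1,2,3) contribute; the two non-zero terms are:
eps_{312} u_1 v_2 = 1 * 2 * -7 = -14
eps_{321} u_2 v_1 = -1 * -2 * 3 = 6
(u x v)_3 = -8

-8


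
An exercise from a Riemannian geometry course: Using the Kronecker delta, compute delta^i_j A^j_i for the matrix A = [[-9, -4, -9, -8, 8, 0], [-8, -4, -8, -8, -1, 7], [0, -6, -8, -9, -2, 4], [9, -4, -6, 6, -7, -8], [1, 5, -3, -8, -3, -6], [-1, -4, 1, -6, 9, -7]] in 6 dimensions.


The contraction (trace) of a rank-2 tensor is the sum of its diagonal elements.
Diagonal entries: A[1,1] = -9, A[2,2] = -4, A[3,3] = -8, A[4,4] = 6, A[5,5] = -3, A[6,6] = -7
Tr(A) = -9 + -4 + -8 + 6 + -3 + -7 = -25

-25


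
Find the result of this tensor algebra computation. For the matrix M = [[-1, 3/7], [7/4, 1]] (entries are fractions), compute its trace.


The trace is the sum of diagonal entries.
Diagonal: M[1,1] = -1, M[2,2] = 1
Tr(M) = -1 + 1
Computing step by step:
After adding M[1,1]: -1
After adding M[2,2]: 0
Tr(M) = 0

0


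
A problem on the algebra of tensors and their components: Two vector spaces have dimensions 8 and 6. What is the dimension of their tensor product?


The dimension of a tensor product is the product of dimensions.
dim(V) = 8, dim(W) = 6
dim(V (x) W) = 8 * 6 = 48

48


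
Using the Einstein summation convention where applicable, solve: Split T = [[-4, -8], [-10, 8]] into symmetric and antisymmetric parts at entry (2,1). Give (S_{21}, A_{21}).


T_{21} = -10
T_{12} = -8
S_{21} = (-10 + -8)/2 = -18/2 = -9
A_{21} = (-10 - -8)/2 = -2/2 = -1
Check: S + A = -9 + -1 = -10 = T_{21}.

(-9, -1)


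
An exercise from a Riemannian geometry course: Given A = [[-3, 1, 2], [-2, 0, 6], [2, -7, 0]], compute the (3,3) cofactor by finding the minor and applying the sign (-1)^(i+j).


To find cofactor C_{33}, delete row 3 and column 3.
The resulting 2x2 submatrix is: [[-3, 1], [-2, 0]]
Minor M_{33} = -3*0 - 1*-2
  = 0 - -2 = 2
Sign = (-1)^(3+3) = (-1)^6 = 1
Cofactor C_{33} = 1 * 2 = 2

2


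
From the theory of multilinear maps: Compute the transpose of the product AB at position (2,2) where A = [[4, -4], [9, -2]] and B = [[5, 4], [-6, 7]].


(AB)^T_{ij} = (AB)_{ji} = sum_k A_{jk} B_{ki}.
For i=2, j=2 we need (AB)_{22}:
A_{21} * B_{12} = 9 * 4 = 36
A_{22} * B_{22} = -2 * 7 = -14
Sum = 36 + -14 = 22

22


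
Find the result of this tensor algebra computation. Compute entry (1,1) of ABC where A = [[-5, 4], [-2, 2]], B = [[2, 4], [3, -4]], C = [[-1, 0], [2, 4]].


(ABC)_{11} = sum_m (AB)_{1m} C_{m1}. First compute row 1 of AB.
(AB)_{11} = -5*2 + 4*3 = 2
(AB)_{12} = -5*4 + 4*-4 = -36
Now contract with column 1 of C:
(AB)_{11} * C_{11} = 2 * -1 = -2
(AB)_{12} * C_{21} = -36 * 2 = -72
(ABC)_{11} = -2 + -72 = -74

-74


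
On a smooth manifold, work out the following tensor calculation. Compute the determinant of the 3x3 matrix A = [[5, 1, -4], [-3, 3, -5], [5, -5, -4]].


Expanding along the first row, det(A) = a11*M_11 - a12*M_12 + a13*M_13, where M_1j is the (1,j) minor.
Minor M_11 = 3*-4 - -5*-5 = -37
Minor M_12 = -3*-4 - -5*5 = 37
Minor M_13 = -3*-5 - 3*5 = 0
det = 5*(-37) - 1*(37) + -4*(0)
    = -185 - 37 + 0
    = -222

-222


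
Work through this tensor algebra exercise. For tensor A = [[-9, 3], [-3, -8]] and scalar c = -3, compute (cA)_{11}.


Scalar multiplication: (cA)_{ij} = c * A_{ij}.
c = -3
A_{11} = -9
(cA)_{11} = -3 * -9 = 27

27


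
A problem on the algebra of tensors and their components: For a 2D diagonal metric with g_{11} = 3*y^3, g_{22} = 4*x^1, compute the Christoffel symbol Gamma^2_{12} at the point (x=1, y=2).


For a diagonal metric, Gamma^k_{ij} = (1/2) g^{kk} (dg_{ik}/dx_j + dg_{jk}/dx_i - dg_{ij}/dx_k).
The metric is diagonal, so g_{ab} = 0 for a != b.
At the given point: g_{11} = 24, g_{22} = 4
g^{22} = 1/4
dg_{12}/dx_2 = 0 (off-diagonal)
dg_{22}/dx_1 = dg_{22}/dx_1 = 4
dg_{12}/dx_2 = 0 (off-diagonal)
Numerator = 0 + 4 - 0 = 4
Gamma^2_{12} = 4 / (2 * 4) = 1/2

1/2


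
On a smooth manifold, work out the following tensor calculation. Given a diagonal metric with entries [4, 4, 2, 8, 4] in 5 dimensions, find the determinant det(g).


For a diagonal metric, the determinant is the product of diagonal entries.
Diagonal entries: 4, 4, 2, 8, 4
det(g) = 4 * 4 * 2 * 8 * 4 = 1024

1024


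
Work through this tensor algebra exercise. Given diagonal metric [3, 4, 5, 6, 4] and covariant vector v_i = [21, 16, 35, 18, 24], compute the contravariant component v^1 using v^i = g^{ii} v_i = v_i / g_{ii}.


To raise an index with a diagonal metric: v^i = v_i / g_{ii}.
For index 1: v_1 = 21, g_{11} = 3
v^1 = 21 / 3 = 7

7


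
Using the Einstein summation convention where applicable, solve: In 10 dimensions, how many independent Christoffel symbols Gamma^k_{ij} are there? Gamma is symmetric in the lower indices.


Christoffel symbols Gamma^k_{ij} are symmetric in i,j, so there are d * d(d+1)/2 independent symbols.
d = 10
d(d+1)/2 = 10 * 11 / 2 = 55
Total = 10 * 55 = 550

550


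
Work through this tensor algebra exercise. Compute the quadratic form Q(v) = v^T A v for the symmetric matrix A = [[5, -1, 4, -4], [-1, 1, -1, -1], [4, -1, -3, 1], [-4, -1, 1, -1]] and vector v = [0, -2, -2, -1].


First compute Av:
(Av)_1 = 5*0 + -1*-2 + 4*-2 + -4*-1 = -2
(Av)_2 = -1*0 + 1*-2 + -1*-2 + -1*-1 = 1
(Av)_3 = 4*0 + -1*-2 + -3*-2 + 1*-1 = 7
(Av)_4 = -4*0 + -1*-2 + 1*-2 + -1*-1 = 1
Av = [-2, 1, 7, 1]
Then v^T (Av) = 0*-2 + -2*1 + -2*7 + -1*1
= 0 + -2 + -14 + -1 = -17

-17


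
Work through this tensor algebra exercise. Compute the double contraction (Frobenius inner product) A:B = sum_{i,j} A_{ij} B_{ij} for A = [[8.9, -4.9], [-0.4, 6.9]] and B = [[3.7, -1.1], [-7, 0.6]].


A:B = sum over all i,j of A_{ij} * B_{ij}.
Row 1: 8.9*3.7=32.93, -4.9*-1.1=5.39 => row sum = 38.32
Row 2: -0.4*-7=2.8, 6.9*0.6=4.14 => row sum = 6.94
Total = 38.32 + 6.94 = 45.26

45.26


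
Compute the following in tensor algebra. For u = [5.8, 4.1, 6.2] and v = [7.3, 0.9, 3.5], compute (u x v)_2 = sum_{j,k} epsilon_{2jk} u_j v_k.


(u x v)_2 = sum_{j,k} epsilon_{2jk} u_j v_k. Only permutations of (1,2,3) contribute; the two non-zero terms are:
eps_{213} u_1 v_3 = -1 * 5.8 * 3.5 = -20.3
eps_{231} u_3 v_1 = 1 * 6.2 * 7.3 = 45.26
(u x v)_2 = 24.96

24.96


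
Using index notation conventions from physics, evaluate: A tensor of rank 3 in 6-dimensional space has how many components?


The number of components of a rank-r tensor in d dimensions is d^r.
Here d = 6 and r = 3.
6^3 = 216

216


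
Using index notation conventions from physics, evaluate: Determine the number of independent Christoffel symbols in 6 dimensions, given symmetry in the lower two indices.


Christoffel symbols Gamma^k_{ij} are symmetric in i,j, so there are d * d(d+1)/2 independent symbols.
d = 6
d(d+1)/2 = 6 * 7 / 2 = 21
Total = 6 * 21 = 126

126


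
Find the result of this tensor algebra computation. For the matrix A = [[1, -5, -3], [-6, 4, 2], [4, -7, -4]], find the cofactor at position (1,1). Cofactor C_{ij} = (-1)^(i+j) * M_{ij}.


To find cofactor C_{11}, delete row 1 and column 1.
The resulting 2x2 submatrix is: [[4, 2], [-7, -4]]
Minor M_{11} = 4*-4 - 2*-7
  = -16 - -14 = -2
Sign = (-1)^(1+1) = (-1)^2 = 1
Cofactor C_{11} = 1 * -2 = -2

-2


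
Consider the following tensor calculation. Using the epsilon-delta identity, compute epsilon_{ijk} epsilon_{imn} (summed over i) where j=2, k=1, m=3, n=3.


Using the identity: epsilon_{ijk} epsilon_{imn} = delta_{jm} delta_{kn} - delta_{jn} delta_{km}.
delta_{23} = 0
delta_{13} = 0
delta_{23} = 0
delta_{13} = 0
Result = 0 * 0 - 0 * 0 = 0 - 0 = 0

0


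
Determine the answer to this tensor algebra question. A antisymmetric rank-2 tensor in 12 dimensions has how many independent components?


A antisymmetric rank-2 tensor in d dimensions has d(d-1)/2 independent components.
d = 12
d(d-1)/2 = 12 * 11 / 2 = 132 / 2 = 66

66


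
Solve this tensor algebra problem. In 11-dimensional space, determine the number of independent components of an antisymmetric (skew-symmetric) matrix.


An antisymmetric rank-2 tensor satisfies A_{ij} = -A_{ji}, so diagonal entries are zero.
The independent components are the upper-triangular entries: C(n, 2) = n(n-1)/2.
n = 11
C(11, 2) = 11 * 10 / 2 = 110 / 2 = 55

55


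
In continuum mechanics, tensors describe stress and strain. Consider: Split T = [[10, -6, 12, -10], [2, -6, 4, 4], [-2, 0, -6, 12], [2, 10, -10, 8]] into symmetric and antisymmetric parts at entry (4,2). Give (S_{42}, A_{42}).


T_{42} = 10
T_{24} = 4
S_{42} = (10 + 4)/2 = 14/2 = 7
A_{42} = (10 - 4)/2 = 6/2 = 3
Check: S + A = 7 + 3 = 10 = T_{42}.

(7, 3)


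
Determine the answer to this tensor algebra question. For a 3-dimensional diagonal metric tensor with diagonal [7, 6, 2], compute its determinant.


For a diagonal metric, the determinant is the product of diagonal entries.
Diagonal entries: 7, 6, 2
det(g) = 7 * 6 * 2 = 84

84


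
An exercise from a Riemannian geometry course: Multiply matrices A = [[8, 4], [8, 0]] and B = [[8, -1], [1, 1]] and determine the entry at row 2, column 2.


(AB)_{ij} = sum_k A_{ik} B_{kj}.
For i=2, j=2:
A_{21} * B_{12} = 8 * -1 = -8
A_{22} * B_{22} = 0 * 1 = 0
Sum = -8 + 0 = -8

-8


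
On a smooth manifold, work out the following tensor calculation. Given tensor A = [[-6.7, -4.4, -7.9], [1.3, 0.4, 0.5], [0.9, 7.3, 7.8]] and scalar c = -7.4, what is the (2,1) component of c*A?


Scalar multiplication: (cA)_{ij} = c * A_{ij}.
c = -7.4
A_{21} = 1.3
(cA)_{21} = -7.4 * 1.3 = -9.62

-9.62


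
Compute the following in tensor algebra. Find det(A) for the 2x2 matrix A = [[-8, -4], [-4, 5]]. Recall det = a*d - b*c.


For a 2x2 matrix [[a, b], [c, d]], det = a*d - b*c.
a = -8, b = -4, c = -4, d = 5
a*d = -8 * 5 = -40
b*c = -4 * -4 = 16
det = -40 - 16 = -56

-56


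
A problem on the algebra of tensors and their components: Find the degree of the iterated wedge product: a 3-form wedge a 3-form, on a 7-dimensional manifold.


The degree of a wedge product is the sum of the degrees of the individual forms.
Degrees: 3, 3
Total degree = 3 + 3 = 6

6


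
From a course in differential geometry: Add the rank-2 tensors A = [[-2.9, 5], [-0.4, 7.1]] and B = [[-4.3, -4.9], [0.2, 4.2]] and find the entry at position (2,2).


Tensor addition is component-wise: (A + B)_{ij} = A_{ij} + B_{ij}.
A_{22} = 7.1
B_{22} = 4.2
(A + B)_{22} = 7.1 + 4.2 = 11.3

11.3


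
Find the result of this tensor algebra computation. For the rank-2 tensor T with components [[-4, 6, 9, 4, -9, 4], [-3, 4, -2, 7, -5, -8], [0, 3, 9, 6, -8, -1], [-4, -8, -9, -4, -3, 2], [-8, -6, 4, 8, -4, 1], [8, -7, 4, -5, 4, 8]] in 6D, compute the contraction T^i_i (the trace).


The contraction (trace) of a rank-2 tensor is the sum of its diagonal elements.
Diagonal entries: A[1,1] = -4, A[2,2] = 4, A[3,3] = 9, A[4,4] = -4, A[5,5] = -4, A[6,6] = 8
Tr(A) = -4 + 4 + 9 + -4 + -4 + 8 = 9

9


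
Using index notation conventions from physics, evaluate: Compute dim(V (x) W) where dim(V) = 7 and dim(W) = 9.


The dimension of a tensor product is the product of dimensions.
dim(V) = 7, dim(W) = 9
dim(V (x) W) = 7 * 9 = 63

63


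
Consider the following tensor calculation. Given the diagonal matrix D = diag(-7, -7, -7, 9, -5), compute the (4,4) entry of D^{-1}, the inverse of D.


For a diagonal matrix, the inverse has entries (D^{-1})_{ii} = 1/d_{ii}.
The diagonal entries are: d_{11} = -7, d_{22} = -7, d_{33} = -7, d_{44} = 9, d_{55} = -5
We need (D^{-1})_{44} = 1/d_{44} = 1/9 = 1/9

1/9


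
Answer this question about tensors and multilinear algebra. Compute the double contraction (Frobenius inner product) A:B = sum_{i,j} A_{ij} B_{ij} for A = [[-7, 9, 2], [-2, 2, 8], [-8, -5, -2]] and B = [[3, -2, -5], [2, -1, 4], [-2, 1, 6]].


A:B = sum over all i,j of A_{ij} * B_{ij}.
Row 1: -7*3=-21, 9*-2=-18, 2*-5=-10 => row sum = -49
Row 2: -2*2=-4, 2*-1=-2, 8*4=32 => row sum = 26
Row 3: -8*-2=16, -5*1=-5, -2*6=-12 => row sum = -1
Total = -49 + 26 + -1 = -24

-24


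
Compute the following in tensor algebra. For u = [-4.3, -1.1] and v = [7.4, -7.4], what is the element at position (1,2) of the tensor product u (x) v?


The outer product entry T_{ij} = u_i * v_j.
We need i=1, j=2.
u_1 = -4.3, v_2 = -7.4
T_{1,2} = -4.3 * -7.4 = 31.82

31.82


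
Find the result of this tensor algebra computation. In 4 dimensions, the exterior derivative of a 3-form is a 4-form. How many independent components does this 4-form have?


The exterior derivative of a p-form is a (p+1)-form.
Its number of independent components is C(n, p+1).
n = 4, p+1 = 4
C(4, 4) = 1

1


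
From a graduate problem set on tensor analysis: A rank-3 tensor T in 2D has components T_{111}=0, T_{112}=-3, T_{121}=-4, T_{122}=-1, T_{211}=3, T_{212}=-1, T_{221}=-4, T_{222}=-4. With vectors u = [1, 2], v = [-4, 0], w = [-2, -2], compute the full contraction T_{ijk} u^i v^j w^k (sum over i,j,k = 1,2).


S = sum over i,j,k of T_{ijk} u_i v_j w_k. Expanding all 8 terms:
T_{111}*u_1*v_1*w_1 = 0*1*-4*-2 = 0  (running total: 0)
T_{112}*u_1*v_1*w_2 = -3*1*-4*-2 = -24  (running total: -24)
T_{121}*u_1*v_2*w_1 = -4*1*0*-2 = 0  (running total: -24)
T_{122}*u_1*v_2*w_2 = -1*1*0*-2 = 0  (running total: -24)
T_{211}*u_2*v_1*w_1 = 3*2*-4*-2 = 48  (running total: 24)
T_{212}*u_2*v_1*w_2 = -1*2*-4*-2 = -16  (running total: 8)
T_{221}*u_2*v_2*w_1 = -4*2*0*-2 = 0  (running total: 8)
T_{222}*u_2*v_2*w_2 = -4*2*0*-2 = 0  (running total: 8)
S = 8

8


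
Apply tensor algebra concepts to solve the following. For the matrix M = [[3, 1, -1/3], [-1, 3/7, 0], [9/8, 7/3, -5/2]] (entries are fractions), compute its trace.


The trace is the sum of diagonal entries.
Diagonal: M[1,1] = 3, M[2,2] = 3/7, M[3,3] = -5/2
Tr(M) = 3 + 3/7 + -5/2
Computing step by step:
After adding M[1,1]: 3
After adding M[2,2]: 24/7
After adding M[3,3]: 13/14
Tr(M) = 13/14

13/14


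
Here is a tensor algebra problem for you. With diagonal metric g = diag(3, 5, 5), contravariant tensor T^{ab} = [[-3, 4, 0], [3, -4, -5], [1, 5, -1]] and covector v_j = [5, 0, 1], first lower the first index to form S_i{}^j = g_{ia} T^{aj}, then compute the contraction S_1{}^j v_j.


Step 1: lower the first index. For a diagonal metric, g_{ia} T^{aj} = g_{ii} T^{ij} (no sum on i).
g_{11} = 3
S_1{}^1 = 3 * T^{11} = 3 * -3 = -9
S_1{}^2 = 3 * T^{12} = 3 * 4 = 12
S_1{}^3 = 3 * T^{13} = 3 * 0 = 0
Step 2: contract S_1{}^j with v_j.
S_1{}^1 * v_1 = -9 * 5 = -45
S_1{}^2 * v_2 = 12 * 0 = 0
S_1{}^3 * v_3 = 0 * 1 = 0
Result = -45 + 0 + 0 = -45

-45


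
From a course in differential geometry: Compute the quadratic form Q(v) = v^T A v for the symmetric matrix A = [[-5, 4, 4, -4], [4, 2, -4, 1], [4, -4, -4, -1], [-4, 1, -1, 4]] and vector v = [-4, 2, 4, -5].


First compute Av:
(Av)_1 = -5*-4 + 4*2 + 4*4 + -4*-5 = 64
(Av)_2 = 4*-4 + 2*2 + -4*4 + 1*-5 = -33
(Av)_3 = 4*-4 + -4*2 + -4*4 + -1*-5 = -35
(Av)_4 = -4*-4 + 1*2 + -1*4 + 4*-5 = -6
Av = [64, -33, -35, -6]
Then v^T (Av) = -4*64 + 2*-33 + 4*-35 + -5*-6
= -256 + -66 + -140 + 30 = -432

-432


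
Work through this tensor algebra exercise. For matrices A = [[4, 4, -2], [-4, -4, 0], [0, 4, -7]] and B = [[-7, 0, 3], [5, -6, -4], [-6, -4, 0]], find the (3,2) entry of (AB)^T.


(AB)^T_{ij} = (AB)_{ji} = sum_k A_{jk} B_{ki}.
For i=3, j=2 we need (AB)_{23}:
A_{21} * B_{13} = -4 * 3 = -12
A_{22} * B_{23} = -4 * -4 = 16
A_{23} * B_{33} = 0 * 0 = 0
Sum = -12 + 16 + 0 = 4

4


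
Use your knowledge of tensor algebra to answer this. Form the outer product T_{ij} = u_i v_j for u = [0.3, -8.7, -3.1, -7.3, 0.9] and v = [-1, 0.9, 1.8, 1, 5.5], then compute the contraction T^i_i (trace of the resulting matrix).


The outer product gives T_{ij} = u_i v_j.
The trace (contraction) is Tr(T) = sum_i T_{ii} = sum_i u_i v_i.
Diagonal entries:
T_{11} = u_1 * v_1 = 0.3 * -1 = -0.3
T_{22} = u_2 * v_2 = -8.7 * 0.9 = -7.83
T_{33} = u_3 * v_3 = -3.1 * 1.8 = -5.58
T_{44} = u_4 * v_4 = -7.3 * 1 = -7.3
T_{55} = u_5 * v_5 = 0.9 * 5.5 = 4.95
Tr(T) = -0.3 + -7.83 + -5.58 + -7.3 + 4.95 = -16.06

-16.06


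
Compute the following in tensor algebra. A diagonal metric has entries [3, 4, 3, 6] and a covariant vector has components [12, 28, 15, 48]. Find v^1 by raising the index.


To raise an index with a diagonal metric: v^i = v_i / g_{ii}.
For index 1: v_1 = 12, g_{11} = 3
v^1 = 12 / 3 = 4

4


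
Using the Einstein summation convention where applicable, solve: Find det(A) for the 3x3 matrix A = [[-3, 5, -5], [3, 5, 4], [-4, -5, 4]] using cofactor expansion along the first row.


Expanding along the first row, det(A) = a11*M_11 - a12*M_12 + a13*M_13, where M_1j is the (1,j) minor.
Minor M_11 = 5*4 - 4*-5 = 40
Minor M_12 = 3*4 - 4*-4 = 28
Minor M_13 = 3*-5 - 5*-4 = 5
det = -3*(40) - 5*(28) + -5*(5)
    = -120 - 140 + -25
    = -285

-285


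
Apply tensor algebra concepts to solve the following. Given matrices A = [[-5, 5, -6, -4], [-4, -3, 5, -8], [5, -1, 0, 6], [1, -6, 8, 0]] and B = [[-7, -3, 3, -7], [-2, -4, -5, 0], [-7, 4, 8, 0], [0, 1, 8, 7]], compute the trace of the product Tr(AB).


Tr(AB) = sum_i (AB)_{ii} where (AB)_{ii} = sum_k A_{ik} B_{ki}.
(AB)_{11} = -5*-7 + 5*-2 + -6*-7 + -4*0 = 67
(AB)_{22} = -4*-3 + -3*-4 + 5*4 + -8*1 = 36
(AB)_{33} = 5*3 + -1*-5 + 0*8 + 6*8 = 68
(AB)_{44} = 1*-7 + -6*0 + 8*0 + 0*7 = -7
Tr(AB) = 67 + 36 + 68 + -7 = 164

164


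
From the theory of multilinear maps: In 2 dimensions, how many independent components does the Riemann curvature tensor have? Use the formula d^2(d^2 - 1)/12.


The Riemann tensor in d dimensions has d^2(d^2 - 1)/12 independent components.
d = 2, so d^2 = 4
d^2 - 1 = 3
d^2(d^2 - 1) = 4 * 3 = 12
Divide by 12: 12 / 12 = 1

1


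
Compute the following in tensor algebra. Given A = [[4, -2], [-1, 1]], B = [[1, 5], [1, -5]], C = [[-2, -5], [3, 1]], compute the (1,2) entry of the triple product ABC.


(ABC)_{12} = sum_m (AB)_{1m} C_{m2}. First compute row 1 of AB.
(AB)_{11} = 4*1 + -2*1 = 2
(AB)_{12} = 4*5 + -2*-5 = 30
Now contract with column 2 of C:
(AB)_{11} * C_{12} = 2 * -5 = -10
(AB)_{12} * C_{22} = 30 * 1 = 30
(ABC)_{12} = -10 + 30 = 20

20


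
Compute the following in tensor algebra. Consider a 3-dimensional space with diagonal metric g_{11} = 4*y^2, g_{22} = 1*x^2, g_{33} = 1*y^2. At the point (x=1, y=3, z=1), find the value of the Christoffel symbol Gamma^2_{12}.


For a diagonal metric, Gamma^k_{ij} = (1/2) g^{kk} (dg_{ik}/dx_j + dg_{jk}/dx_i - dg_{ij}/dx_k).
The metric is diagonal, so g_{ab} = 0 for a != b.
At the given point: g_{11} = 36, g_{22} = 1, g_{33} = 9
g^{22} = 1/1
dg_{12}/dx_2 = 0 (off-diagonal)
dg_{22}/dx_1 = dg_{22}/dx_1 = 2
dg_{12}/dx_2 = 0 (off-diagonal)
Numerator = 0 + 2 - 0 = 2
Gamma^2_{12} = 2 / (2 * 1) = 1

1


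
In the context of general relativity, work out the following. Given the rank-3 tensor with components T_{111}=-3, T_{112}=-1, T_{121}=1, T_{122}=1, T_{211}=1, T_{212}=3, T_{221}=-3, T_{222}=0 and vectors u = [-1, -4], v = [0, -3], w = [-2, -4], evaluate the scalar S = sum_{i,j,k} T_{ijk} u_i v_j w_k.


S = sum over i,j,k of T_{ijk} u_i v_j w_k. Expanding all 8 terms:
T_{111}*u_1*v_1*w_1 = -3*-1*0*-2 = 0  (running total: 0)
T_{112}*u_1*v_1*w_2 = -1*-1*0*-4 = 0  (running total: 0)
T_{121}*u_1*v_2*w_1 = 1*-1*-3*-2 = -6  (running total: -6)
T_{122}*u_1*v_2*w_2 = 1*-1*-3*-4 = -12  (running total: -18)
T_{211}*u_2*v_1*w_1 = 1*-4*0*-2 = 0  (running total: -18)
T_{212}*u_2*v_1*w_2 = 3*-4*0*-4 = 0  (running total: -18)
T_{221}*u_2*v_2*w_1 = -3*-4*-3*-2 = 72  (running total: 54)
T_{222}*u_2*v_2*w_2 = 0*-4*-3*-4 = 0  (running total: 54)
S = 54

54


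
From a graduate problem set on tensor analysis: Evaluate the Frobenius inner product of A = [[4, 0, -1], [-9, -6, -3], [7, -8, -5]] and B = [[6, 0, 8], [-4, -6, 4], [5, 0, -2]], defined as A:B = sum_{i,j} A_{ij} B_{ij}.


A:B = sum over all i,j of A_{ij} * B_{ij}.
Row 1: 4*6=24, 0*0=0, -1*8=-8 => row sum = 16
Row 2: -9*-4=36, -6*-6=36, -3*4=-12 => row sum = 60
Row 3: 7*5=35, -8*0=0, -5*-2=10 => row sum = 45
Total = 16 + 60 + 45 = 121

121


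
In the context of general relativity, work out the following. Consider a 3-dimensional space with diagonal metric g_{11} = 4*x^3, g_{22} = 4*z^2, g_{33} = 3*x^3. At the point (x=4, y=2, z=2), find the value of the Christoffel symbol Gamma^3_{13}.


For a diagonal metric, Gamma^k_{ij} = (1/2) g^{kk} (dg_{ik}/dx_j + dg_{jk}/dx_i - dg_{ij}/dx_k).
The metric is diagonal, so g_{ab} = 0 for a != b.
At the given point: g_{11} = 256, g_{22} = 16, g_{33} = 192
g^{33} = 1/192
dg_{13}/dx_3 = 0 (off-diagonal)
dg_{33}/dx_1 = dg_{33}/dx_1 = 144
dg_{13}/dx_3 = 0 (off-diagonal)
Numerator = 0 + 144 - 0 = 144
Gamma^3_{13} = 144 / (2 * 192) = 3/8

3/8


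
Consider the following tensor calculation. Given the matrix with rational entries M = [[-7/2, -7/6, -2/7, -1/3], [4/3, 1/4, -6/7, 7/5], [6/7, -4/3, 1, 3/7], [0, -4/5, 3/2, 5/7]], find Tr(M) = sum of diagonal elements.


The trace is the sum of diagonal entries.
Diagonal: M[1,1] = -7/2, M[2,2] = 1/4, M[3,3] = 1, M[4,4] = 5/7
Tr(M) = -7/2 + 1/4 + 1 + 5/7
Computing step by step:
After adding M[1,1]: -7/2
After adding M[2,2]: -13/4
After adding M[3,3]: -9/4
After adding M[4,4]: -43/28
Tr(M) = -43/28

-43/28


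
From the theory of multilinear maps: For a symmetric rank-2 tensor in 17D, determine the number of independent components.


A symmetric rank-2 tensor in d dimensions has d(d+1)/2 independent components.
d = 17
d(d+1)/2 = 17 * 18 / 2 = 306 / 2 = 153

153


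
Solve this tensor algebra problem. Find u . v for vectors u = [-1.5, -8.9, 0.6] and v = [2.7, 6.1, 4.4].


The inner product u . v = sum of u_i * v_i.
Term-by-term: -1.5 * 2.7, -8.9 * 6.1, 0.6 * 4.4
Products: -4.05, -54.29, 2.64
Sum = -4.05 + -54.29 + 2.64 = -55.7

-55.7


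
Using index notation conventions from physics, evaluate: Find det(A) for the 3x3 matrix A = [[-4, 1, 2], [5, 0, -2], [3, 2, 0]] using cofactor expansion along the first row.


Expanding along the first row, det(A) = a11*M_11 - a12*M_12 + a13*M_13, where M_1j is the (1,j) minor.
Minor M_11 = 0*0 - -2*2 = 4
Minor M_12 = 5*0 - -2*3 = 6
Minor M_13 = 5*2 - 0*3 = 10
det = -4*(4) - 1*(6) + 2*(10)
    = -16 - 6 + 20
    = -2

-2


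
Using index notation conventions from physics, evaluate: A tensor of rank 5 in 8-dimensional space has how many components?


The number of components of a rank-r tensor in d dimensions is d^r.
Here d = 8 and r = 5.
8^5 = 32768

32768


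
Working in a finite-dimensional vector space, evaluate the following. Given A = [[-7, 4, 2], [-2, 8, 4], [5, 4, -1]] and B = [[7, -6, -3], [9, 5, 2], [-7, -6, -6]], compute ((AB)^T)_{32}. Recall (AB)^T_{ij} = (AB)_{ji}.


(AB)^T_{ij} = (AB)_{ji} = sum_k A_{jk} B_{ki}.
For i=3, j=2 we need (AB)_{23}:
A_{21} * B_{13} = -2 * -3 = 6
A_{22} * B_{23} = 8 * 2 = 16
A_{23} * B_{33} = 4 * -6 = -24
Sum = 6 + 16 + -24 = -2

-2


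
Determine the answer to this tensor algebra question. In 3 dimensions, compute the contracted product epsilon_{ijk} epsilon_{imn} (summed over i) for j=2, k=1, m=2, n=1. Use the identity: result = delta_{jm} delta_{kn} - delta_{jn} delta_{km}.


Using the identity: epsilon_{ijk} epsilon_{imn} = delta_{jm} delta_{kn} - delta_{jn} delta_{km}.
delta_{22} = 1
delta_{11} = 1
delta_{21} = 0
delta_{12} = 0
Result = 1 * 1 - 0 * 0 = 1 - 0 = 1

1


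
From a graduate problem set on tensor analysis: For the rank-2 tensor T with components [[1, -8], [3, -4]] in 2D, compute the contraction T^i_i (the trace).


The contraction (trace) of a rank-2 tensor is the sum of its diagonal elements.
Diagonal entries: A[1,1] = 1, A[2,2] = -4
Tr(A) = 1 + -4 = -3

-3


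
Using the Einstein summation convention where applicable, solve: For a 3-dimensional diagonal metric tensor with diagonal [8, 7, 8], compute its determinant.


For a diagonal metric, the determinant is the product of diagonal entries.
Diagonal entries: 8, 7, 8
det(g) = 8 * 7 * 8 = 448

448


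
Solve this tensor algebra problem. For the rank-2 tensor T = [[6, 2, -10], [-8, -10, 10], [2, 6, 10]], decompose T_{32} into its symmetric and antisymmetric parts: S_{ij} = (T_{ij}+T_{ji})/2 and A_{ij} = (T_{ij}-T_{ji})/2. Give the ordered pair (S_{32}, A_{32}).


T_{32} = 6
T_{23} = 10
S_{32} = (6 + 10)/2 = 16/2 = 8
A_{32} = (6 - 10)/2 = -4/2 = -2
Check: S + A = 8 + -2 = 6 = T_{32}.

(8, -2)


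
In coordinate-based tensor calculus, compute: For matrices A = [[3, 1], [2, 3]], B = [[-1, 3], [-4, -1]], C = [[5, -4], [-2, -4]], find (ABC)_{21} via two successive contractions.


(ABC)_{21} = sum_m (AB)_{2m} C_{m1}. First compute row 2 of AB.
(AB)_{21} = 2*-1 + 3*-4 = -14
(AB)_{22} = 2*3 + 3*-1 = 3
Now contract with column 1 of C:
(AB)_{21} * C_{11} = -14 * 5 = -70
(AB)_{22} * C_{21} = 3 * -2 = -6
(ABC)_{21} = -70 + -6 = -76

-76


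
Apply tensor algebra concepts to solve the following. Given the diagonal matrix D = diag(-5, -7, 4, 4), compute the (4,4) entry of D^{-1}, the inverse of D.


For a diagonal matrix, the inverse has entries (D^{-1})_{ii} = 1/d_{ii}.
The diagonal entries are: d_{11} = -5, d_{22} = -7, d_{33} = 4, d_{44} = 4
We need (D^{-1})_{44} = 1/d_{44} = 1/4 = 1/4

1/4


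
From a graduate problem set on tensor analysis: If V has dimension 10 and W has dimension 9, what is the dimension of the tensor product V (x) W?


The dimension of a tensor product is the product of dimensions.
dim(V) = 10, dim(W) = 9
dim(V (x) W) = 10 * 9 = 90

90


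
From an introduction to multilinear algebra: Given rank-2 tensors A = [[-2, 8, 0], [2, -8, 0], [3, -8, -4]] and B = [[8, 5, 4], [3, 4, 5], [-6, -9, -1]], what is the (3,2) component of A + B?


Tensor addition is component-wise: (A + B)_{ij} = A_{ij} + B_{ij}.
A_{32} = -8
B_{32} = -9
(A + B)_{32} = -8 + -9 = -17

-17


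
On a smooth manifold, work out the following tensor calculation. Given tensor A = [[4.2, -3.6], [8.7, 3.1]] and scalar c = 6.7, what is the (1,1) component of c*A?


Scalar multiplication: (cA)_{ij} = c * A_{ij}.
c = 6.7
A_{11} = 4.2
(cA)_{11} = 6.7 * 4.2 = 28.14

28.14


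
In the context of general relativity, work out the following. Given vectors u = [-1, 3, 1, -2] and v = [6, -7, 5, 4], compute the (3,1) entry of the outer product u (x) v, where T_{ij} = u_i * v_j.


The outer product entry T_{ij} = u_i * v_j.
We need i=3, j=1.
u_3 = 1, v_1 = 6
T_{3,1} = 1 * 6 = 6

6


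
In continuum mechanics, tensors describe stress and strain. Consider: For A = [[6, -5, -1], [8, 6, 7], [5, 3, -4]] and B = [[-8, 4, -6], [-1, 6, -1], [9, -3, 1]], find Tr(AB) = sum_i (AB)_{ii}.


Tr(AB) = sum_i (AB)_{ii} where (AB)_{ii} = sum_k A_{ik} B_{ki}.
(AB)_{11} = 6*-8 + -5*-1 + -1*9 = -52
(AB)_{22} = 8*4 + 6*6 + 7*-3 = 47
(AB)_{33} = 5*-6 + 3*-1 + -4*1 = -37
Tr(AB) = -52 + 47 + -37 = -42

-42


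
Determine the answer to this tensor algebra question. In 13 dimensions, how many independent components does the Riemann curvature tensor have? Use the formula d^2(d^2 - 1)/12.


The Riemann tensor in d dimensions has d^2(d^2 - 1)/12 independent components.
d = 13, so d^2 = 169
d^2 - 1 = 168
d^2(d^2 - 1) = 169 * 168 = 28392
Divide by 12: 28392 / 12 = 2366

2366


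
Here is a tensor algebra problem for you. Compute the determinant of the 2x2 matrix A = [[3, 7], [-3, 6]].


For a 2x2 matrix [[a, b], [c, d]], det = a*d - b*c.
a = 3, b = 7, c = -3, d = 6
a*d = 3 * 6 = 18
b*c = 7 * -3 = -21
det = 18 - -21 = 39

39


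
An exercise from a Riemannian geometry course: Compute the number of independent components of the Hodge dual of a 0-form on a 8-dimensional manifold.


The Hodge dual of a p-form on an n-dimensional manifold is an (n-p)-form.
n = 8, p = 0, so dual degree = 8 - 0 = 8
The number of components is C(n, n-p) = C(8, 8) = 1

1


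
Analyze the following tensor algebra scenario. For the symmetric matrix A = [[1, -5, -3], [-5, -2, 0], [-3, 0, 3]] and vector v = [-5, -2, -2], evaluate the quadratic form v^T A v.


First compute Av:
(Av)_1 = 1*-5 + -5*-2 + -3*-2 = 11
(Av)_2 = -5*-5 + -2*-2 + 0*-2 = 29
(Av)_3 = -3*-5 + 0*-2 + 3*-2 = 9
Av = [11, 29, 9]
Then v^T (Av) = -5*11 + -2*29 + -2*9
= -55 + -58 + -18 = -131

-131


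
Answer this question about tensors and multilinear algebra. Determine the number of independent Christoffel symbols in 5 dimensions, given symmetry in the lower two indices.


Christoffel symbols Gamma^k_{ij} are symmetric in i,j, so there are d * d(d+1)/2 independent symbols.
d = 5
d(d+1)/2 = 5 * 6 / 2 = 15
Total = 5 * 15 = 75

75


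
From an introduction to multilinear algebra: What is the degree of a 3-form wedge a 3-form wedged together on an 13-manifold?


The degree of a wedge product is the sum of the degrees of the individual forms.
Degrees: 3, 3
Total degree = 3 + 3 = 6

6


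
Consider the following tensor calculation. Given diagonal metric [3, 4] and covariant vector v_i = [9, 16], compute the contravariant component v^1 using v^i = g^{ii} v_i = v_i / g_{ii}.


To raise an index with a diagonal metric: v^i = v_i / g_{ii}.
For index 1: v_1 = 9, g_{11} = 3
v^1 = 9 / 3 = 3

3


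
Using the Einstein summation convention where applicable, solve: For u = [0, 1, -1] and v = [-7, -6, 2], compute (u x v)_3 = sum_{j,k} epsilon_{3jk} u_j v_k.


(u x v)_3 = sum_{j,k} epsilon_{3jk} u_j v_k. Only permutations of (1,2,3) contribute; the two non-zero terms are:
eps_{312} u_1 v_2 = 1 * 0 * -6 = 0
eps_{321} u_2 v_1 = -1 * 1 * -7 = 7
(u x v)_3 = 7

7


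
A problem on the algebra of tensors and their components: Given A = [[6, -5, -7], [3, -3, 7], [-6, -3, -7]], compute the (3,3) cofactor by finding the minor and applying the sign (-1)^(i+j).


To find cofactor C_{33}, delete row 3 and column 3.
The resulting 2x2 submatrix is: [[6, -5], [3, -3]]
Minor M_{33} = 6*-3 - -5*3
  = -18 - -15 = -3
Sign = (-1)^(3+3) = (-1)^6 = 1
Cofactor C_{33} = 1 * -3 = -3

-3


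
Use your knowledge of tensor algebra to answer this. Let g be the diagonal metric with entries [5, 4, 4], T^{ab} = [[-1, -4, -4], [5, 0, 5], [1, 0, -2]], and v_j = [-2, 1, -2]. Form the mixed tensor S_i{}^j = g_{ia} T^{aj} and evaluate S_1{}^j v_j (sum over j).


Step 1: lower the first index. For a diagonal metric, g_{ia} T^{aj} = g_{ii} T^{ij} (no sum on i).
g_{11} = 5
S_1{}^1 = 5 * T^{11} = 5 * -1 = -5
S_1{}^2 = 5 * T^{12} = 5 * -4 = -20
S_1{}^3 = 5 * T^{13} = 5 * -4 = -20
Step 2: contract S_1{}^j with v_j.
S_1{}^1 * v_1 = -5 * -2 = 10
S_1{}^2 * v_2 = -20 * 1 = -20
S_1{}^3 * v_3 = -20 * -2 = 40
Result = 10 + -20 + 40 = 30

30


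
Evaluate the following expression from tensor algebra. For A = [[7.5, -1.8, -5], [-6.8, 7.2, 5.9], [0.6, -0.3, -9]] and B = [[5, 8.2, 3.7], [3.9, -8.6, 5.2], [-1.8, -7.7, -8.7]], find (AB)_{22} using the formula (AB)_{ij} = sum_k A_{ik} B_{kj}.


(AB)_{ij} = sum_k A_{ik} B_{kj}.
For i=2, j=2:
A_{21} * B_{12} = -6.8 * 8.2 = -55.76
A_{22} * B_{22} = 7.2 * -8.6 = -61.92
A_{23} * B_{32} = 5.9 * -7.7 = -45.43
Sum = -55.76 + -61.92 + -45.43 = -163.11

-163.11


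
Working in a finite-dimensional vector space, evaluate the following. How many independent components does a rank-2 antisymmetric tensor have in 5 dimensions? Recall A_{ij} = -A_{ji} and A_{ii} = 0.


An antisymmetric rank-2 tensor satisfies A_{ij} = -A_{ji}, so diagonal entries are zero.
The independent components are the upper-triangular entries: C(n, 2) = n(n-1)/2.
n = 5
C(5, 2) = 5 * 4 / 2 = 20 / 2 = 10

10
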